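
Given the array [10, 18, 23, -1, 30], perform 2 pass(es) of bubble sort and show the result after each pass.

After pass 1: [10, 18, -1, 23, 30] (1 swaps)
After pass 2: [10, -1, 18, 23, 30] (1 swaps)
Total swaps: 2


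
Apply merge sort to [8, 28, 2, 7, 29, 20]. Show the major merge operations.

Divide and conquer:
  Merge [28] + [2] -> [2, 28]
  Merge [8] + [2, 28] -> [2, 8, 28]
  Merge [29] + [20] -> [20, 29]
  Merge [7] + [20, 29] -> [7, 20, 29]
  Merge [2, 8, 28] + [7, 20, 29] -> [2, 7, 8, 20, 28, 29]


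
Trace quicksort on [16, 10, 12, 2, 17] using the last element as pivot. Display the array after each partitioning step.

Partition 1: pivot=17 at index 4 -> [16, 10, 12, 2, 17]
Partition 2: pivot=2 at index 0 -> [2, 10, 12, 16, 17]
Partition 3: pivot=16 at index 3 -> [2, 10, 12, 16, 17]
Partition 4: pivot=12 at index 2 -> [2, 10, 12, 16, 17]


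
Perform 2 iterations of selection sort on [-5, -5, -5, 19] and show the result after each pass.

Pass 1: Select minimum -5 at index 0, swap -> [-5, -5, -5, 19]
Pass 2: Select minimum -5 at index 1, swap -> [-5, -5, -5, 19]


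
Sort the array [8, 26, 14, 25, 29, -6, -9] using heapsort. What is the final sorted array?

Build heap: [29, 26, 14, 25, 8, -6, -9]
Extract 29: [26, 25, 14, -9, 8, -6, 29]
Extract 26: [25, 8, 14, -9, -6, 26, 29]
Extract 25: [14, 8, -6, -9, 25, 26, 29]
Extract 14: [8, -9, -6, 14, 25, 26, 29]
Extract 8: [-6, -9, 8, 14, 25, 26, 29]
Extract -6: [-9, -6, 8, 14, 25, 26, 29]


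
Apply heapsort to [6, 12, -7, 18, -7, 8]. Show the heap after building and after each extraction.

Build heap: [18, 12, 8, 6, -7, -7]
Extract 18: [12, 6, 8, -7, -7, 18]
Extract 12: [8, 6, -7, -7, 12, 18]
Extract 8: [6, -7, -7, 8, 12, 18]
Extract 6: [-7, -7, 6, 8, 12, 18]
Extract -7: [-7, -7, 6, 8, 12, 18]


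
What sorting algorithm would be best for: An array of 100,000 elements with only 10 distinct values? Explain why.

Best choice: 3-way quicksort or Counting sort
Reason: 3-way (Dutch national flag) partitioning groups every copy of the pivot together, so with only d=10 distinct keys quicksort finishes in O(n log d) expected time, which is effectively linear; counting sort runs in O(n + k) where k is the size of the key range (not the number of distinct values), so it is linear when the 10 values are integers drawn from a small known range


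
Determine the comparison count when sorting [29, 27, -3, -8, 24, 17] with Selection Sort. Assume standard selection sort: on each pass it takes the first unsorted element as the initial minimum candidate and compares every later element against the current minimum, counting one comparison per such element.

Pass 1: scan indices 1..5 for the minimum = 5 comparison(s); min is -8, place at index 0 -> [-8, 27, -3, 29, 24, 17]
Pass 2: scan indices 2..5 for the minimum = 4 comparison(s); min is -3, place at index 1 -> [-8, -3, 27, 29, 24, 17]
Pass 3: scan indices 3..5 for the minimum = 3 comparison(s); min is 17, place at index 2 -> [-8, -3, 17, 29, 24, 27]
Pass 4: scan indices 4..5 for the minimum = 2 comparison(s); min is 24, place at index 3 -> [-8, -3, 17, 24, 29, 27]
Pass 5: scan indices 5..5 for the minimum = 1 comparison(s); min is 27, place at index 4 -> [-8, -3, 17, 24, 27, 29]
Selection sort always scans the whole unsorted suffix, so the count is (n-1) + (n-2) + ... + 1 = n(n-1)/2 = 6*5/2 = 15 regardless of the input order.
Total comparisons: 5 + 4 + 3 + 2 + 1 = 15


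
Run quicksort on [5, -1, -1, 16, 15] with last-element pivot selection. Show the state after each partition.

Partition 1: pivot=15 at index 3 -> [5, -1, -1, 15, 16]
Partition 2: pivot=-1 at index 1 -> [-1, -1, 5, 15, 16]


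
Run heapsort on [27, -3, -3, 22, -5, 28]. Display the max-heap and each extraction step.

Build heap: [28, 22, 27, -3, -5, -3]
Extract 28: [27, 22, -3, -3, -5, 28]
Extract 27: [22, -3, -3, -5, 27, 28]
Extract 22: [-3, -5, -3, 22, 27, 28]
Extract -3: [-3, -5, -3, 22, 27, 28]
Extract -3: [-5, -3, -3, 22, 27, 28]


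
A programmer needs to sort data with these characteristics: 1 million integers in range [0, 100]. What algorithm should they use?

Best choice: Counting sort
Reason: O(n + k) where k=100 is small; linear time beats O(n log n)


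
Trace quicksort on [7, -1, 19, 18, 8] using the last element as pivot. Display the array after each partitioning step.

Partition 1: pivot=8 at index 2 -> [7, -1, 8, 18, 19]
Partition 2: pivot=-1 at index 0 -> [-1, 7, 8, 18, 19]
Partition 3: pivot=19 at index 4 -> [-1, 7, 8, 18, 19]


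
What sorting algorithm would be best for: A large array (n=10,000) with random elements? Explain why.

Best choice: Quicksort or Mergesort
Reason: Both have O(n log n) average case; quicksort has lower constant factors


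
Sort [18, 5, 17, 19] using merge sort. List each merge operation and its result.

Divide and conquer:
  Merge [18] + [5] -> [5, 18]
  Merge [17] + [19] -> [17, 19]
  Merge [5, 18] + [17, 19] -> [5, 17, 18, 19]


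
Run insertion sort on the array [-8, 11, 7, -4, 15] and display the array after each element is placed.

First element -8 is already 'sorted'
Insert 11: shifted 0 elements -> [-8, 11, 7, -4, 15]
Insert 7: shifted 1 elements -> [-8, 7, 11, -4, 15]
Insert -4: shifted 2 elements -> [-8, -4, 7, 11, 15]
Insert 15: shifted 0 elements -> [-8, -4, 7, 11, 15]


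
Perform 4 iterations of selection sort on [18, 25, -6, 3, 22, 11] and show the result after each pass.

Pass 1: Select minimum -6 at index 2, swap -> [-6, 25, 18, 3, 22, 11]
Pass 2: Select minimum 3 at index 3, swap -> [-6, 3, 18, 25, 22, 11]
Pass 3: Select minimum 11 at index 5, swap -> [-6, 3, 11, 25, 22, 18]
Pass 4: Select minimum 18 at index 5, swap -> [-6, 3, 11, 18, 22, 25]


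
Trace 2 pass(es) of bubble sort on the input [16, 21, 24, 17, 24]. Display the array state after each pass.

After pass 1: [16, 21, 17, 24, 24] (1 swaps)
After pass 2: [16, 17, 21, 24, 24] (1 swaps)
Total swaps: 2


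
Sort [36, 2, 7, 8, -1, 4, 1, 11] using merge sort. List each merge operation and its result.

Divide and conquer:
  Merge [36] + [2] -> [2, 36]
  Merge [7] + [8] -> [7, 8]
  Merge [2, 36] + [7, 8] -> [2, 7, 8, 36]
  Merge [-1] + [4] -> [-1, 4]
  Merge [1] + [11] -> [1, 11]
  Merge [-1, 4] + [1, 11] -> [-1, 1, 4, 11]
  Merge [2, 7, 8, 36] + [-1, 1, 4, 11] -> [-1, 1, 2, 4, 7, 8, 11, 36]


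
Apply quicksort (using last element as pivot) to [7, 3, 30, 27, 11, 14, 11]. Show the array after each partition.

Partition 1: pivot=11 at index 3 -> [7, 3, 11, 11, 30, 14, 27]
Partition 2: pivot=11 at index 2 -> [7, 3, 11, 11, 30, 14, 27]
Partition 3: pivot=3 at index 0 -> [3, 7, 11, 11, 30, 14, 27]
Partition 4: pivot=27 at index 5 -> [3, 7, 11, 11, 14, 27, 30]


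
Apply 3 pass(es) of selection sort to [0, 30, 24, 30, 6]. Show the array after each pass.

Pass 1: Select minimum 0 at index 0, swap -> [0, 30, 24, 30, 6]
Pass 2: Select minimum 6 at index 4, swap -> [0, 6, 24, 30, 30]
Pass 3: Select minimum 24 at index 2, swap -> [0, 6, 24, 30, 30]


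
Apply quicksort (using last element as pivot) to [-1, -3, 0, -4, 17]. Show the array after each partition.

Partition 1: pivot=17 at index 4 -> [-1, -3, 0, -4, 17]
Partition 2: pivot=-4 at index 0 -> [-4, -3, 0, -1, 17]
Partition 3: pivot=-1 at index 2 -> [-4, -3, -1, 0, 17]


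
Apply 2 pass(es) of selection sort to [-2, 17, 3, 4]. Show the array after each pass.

Pass 1: Select minimum -2 at index 0, swap -> [-2, 17, 3, 4]
Pass 2: Select minimum 3 at index 2, swap -> [-2, 3, 17, 4]


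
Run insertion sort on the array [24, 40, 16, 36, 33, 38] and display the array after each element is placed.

First element 24 is already 'sorted'
Insert 40: shifted 0 elements -> [24, 40, 16, 36, 33, 38]
Insert 16: shifted 2 elements -> [16, 24, 40, 36, 33, 38]
Insert 36: shifted 1 elements -> [16, 24, 36, 40, 33, 38]
Insert 33: shifted 2 elements -> [16, 24, 33, 36, 40, 38]
Insert 38: shifted 1 elements -> [16, 24, 33, 36, 38, 40]


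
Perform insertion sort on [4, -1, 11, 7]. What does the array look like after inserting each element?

First element 4 is already 'sorted'
Insert -1: shifted 1 elements -> [-1, 4, 11, 7]
Insert 11: shifted 0 elements -> [-1, 4, 11, 7]
Insert 7: shifted 1 elements -> [-1, 4, 7, 11]


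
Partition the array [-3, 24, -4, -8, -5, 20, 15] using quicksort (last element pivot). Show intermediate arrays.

Partition 1: pivot=15 at index 4 -> [-3, -4, -8, -5, 15, 20, 24]
Partition 2: pivot=-5 at index 1 -> [-8, -5, -3, -4, 15, 20, 24]
Partition 3: pivot=-4 at index 2 -> [-8, -5, -4, -3, 15, 20, 24]
Partition 4: pivot=24 at index 6 -> [-8, -5, -4, -3, 15, 20, 24]


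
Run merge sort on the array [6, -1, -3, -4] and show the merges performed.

Divide and conquer:
  Merge [6] + [-1] -> [-1, 6]
  Merge [-3] + [-4] -> [-4, -3]
  Merge [-1, 6] + [-4, -3] -> [-4, -3, -1, 6]


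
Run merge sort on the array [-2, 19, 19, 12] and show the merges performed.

Divide and conquer:
  Merge [-2] + [19] -> [-2, 19]
  Merge [19] + [12] -> [12, 19]
  Merge [-2, 19] + [12, 19] -> [-2, 12, 19, 19]


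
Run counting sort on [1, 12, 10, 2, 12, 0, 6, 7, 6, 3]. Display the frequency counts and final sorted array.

Count array: [1, 1, 1, 1, 0, 0, 2, 1, 0, 0, 1, 0, 2]
(count[i] = number of elements equal to i)
Cumulative count: [1, 2, 3, 4, 4, 4, 6, 7, 7, 7, 8, 8, 10]
Sorted: [0, 1, 2, 3, 6, 6, 7, 10, 12, 12]


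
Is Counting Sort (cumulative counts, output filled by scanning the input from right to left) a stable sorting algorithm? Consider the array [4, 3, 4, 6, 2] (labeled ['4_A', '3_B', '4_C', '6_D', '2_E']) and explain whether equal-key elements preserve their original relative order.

Trace Counting Sort on the labeled array (the key is the number; the letter only tracks identity):
  Counts for values 0..6: [0, 0, 1, 1, 2, 0, 1]
  Cumulative counts: [0, 0, 1, 2, 4, 4, 5]
  Scan right to left: place 2_E at output index 0
  Scan right to left: place 6_D at output index 4
  Scan right to left: place 4_C at output index 3
  Scan right to left: place 3_B at output index 1
  Scan right to left: place 4_A at output index 2
  Output: [2_E, 3_B, 4_A, 4_C, 6_D]
Equal keys:
  value 4: originally 4_A, 4_C; after sorting 4_A, 4_C -> order preserved
All equal keys kept their original relative order. Counting Sort is stable: scanning the input right to left with decreasing cumulative counts places later duplicates at later output positions.
Answer: Stable


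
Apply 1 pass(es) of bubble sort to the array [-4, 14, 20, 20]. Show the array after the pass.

After pass 1: [-4, 14, 20, 20] (0 swaps)
Total swaps: 0


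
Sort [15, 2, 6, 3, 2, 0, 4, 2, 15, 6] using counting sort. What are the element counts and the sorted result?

Count array: [1, 0, 3, 1, 1, 0, 2, 0, 0, 0, 0, 0, 0, 0, 0, 2]
(count[i] = number of elements equal to i)
Cumulative count: [1, 1, 4, 5, 6, 6, 8, 8, 8, 8, 8, 8, 8, 8, 8, 10]
Sorted: [0, 2, 2, 2, 3, 4, 6, 6, 15, 15]


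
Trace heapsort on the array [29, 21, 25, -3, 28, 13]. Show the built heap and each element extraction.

Build heap: [29, 28, 25, -3, 21, 13]
Extract 29: [28, 21, 25, -3, 13, 29]
Extract 28: [25, 21, 13, -3, 28, 29]
Extract 25: [21, -3, 13, 25, 28, 29]
Extract 21: [13, -3, 21, 25, 28, 29]
Extract 13: [-3, 13, 21, 25, 28, 29]


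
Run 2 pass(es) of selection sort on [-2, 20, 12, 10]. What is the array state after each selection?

Pass 1: Select minimum -2 at index 0, swap -> [-2, 20, 12, 10]
Pass 2: Select minimum 10 at index 3, swap -> [-2, 10, 12, 20]


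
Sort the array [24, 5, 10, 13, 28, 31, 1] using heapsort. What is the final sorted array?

Build heap: [31, 28, 24, 13, 5, 10, 1]
Extract 31: [28, 13, 24, 1, 5, 10, 31]
Extract 28: [24, 13, 10, 1, 5, 28, 31]
Extract 24: [13, 5, 10, 1, 24, 28, 31]
Extract 13: [10, 5, 1, 13, 24, 28, 31]
Extract 10: [5, 1, 10, 13, 24, 28, 31]
Extract 5: [1, 5, 10, 13, 24, 28, 31]


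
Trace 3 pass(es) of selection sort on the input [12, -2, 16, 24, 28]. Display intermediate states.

Pass 1: Select minimum -2 at index 1, swap -> [-2, 12, 16, 24, 28]
Pass 2: Select minimum 12 at index 1, swap -> [-2, 12, 16, 24, 28]
Pass 3: Select minimum 16 at index 2, swap -> [-2, 12, 16, 24, 28]


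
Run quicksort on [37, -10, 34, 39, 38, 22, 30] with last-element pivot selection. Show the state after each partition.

Partition 1: pivot=30 at index 2 -> [-10, 22, 30, 39, 38, 37, 34]
Partition 2: pivot=22 at index 1 -> [-10, 22, 30, 39, 38, 37, 34]
Partition 3: pivot=34 at index 3 -> [-10, 22, 30, 34, 38, 37, 39]
Partition 4: pivot=39 at index 6 -> [-10, 22, 30, 34, 38, 37, 39]
Partition 5: pivot=37 at index 4 -> [-10, 22, 30, 34, 37, 38, 39]


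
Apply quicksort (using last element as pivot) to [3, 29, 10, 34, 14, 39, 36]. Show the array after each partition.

Partition 1: pivot=36 at index 5 -> [3, 29, 10, 34, 14, 36, 39]
Partition 2: pivot=14 at index 2 -> [3, 10, 14, 34, 29, 36, 39]
Partition 3: pivot=10 at index 1 -> [3, 10, 14, 34, 29, 36, 39]
Partition 4: pivot=29 at index 3 -> [3, 10, 14, 29, 34, 36, 39]


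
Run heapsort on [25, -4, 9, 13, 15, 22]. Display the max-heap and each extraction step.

Build heap: [25, 15, 22, 13, -4, 9]
Extract 25: [22, 15, 9, 13, -4, 25]
Extract 22: [15, 13, 9, -4, 22, 25]
Extract 15: [13, -4, 9, 15, 22, 25]
Extract 13: [9, -4, 13, 15, 22, 25]
Extract 9: [-4, 9, 13, 15, 22, 25]


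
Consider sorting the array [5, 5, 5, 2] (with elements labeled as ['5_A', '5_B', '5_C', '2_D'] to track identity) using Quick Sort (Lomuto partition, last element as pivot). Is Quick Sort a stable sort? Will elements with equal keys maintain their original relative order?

Trace Quick Sort on the labeled array (the key is the number; the letter only tracks identity):
  Partition indices 0..3 around pivot 2_D -> [2_D, 5_B, 5_C, 5_A]
  Partition indices 1..3 around pivot 5_A -> [2_D, 5_B, 5_C, 5_A]
  Partition indices 1..2 around pivot 5_C -> [2_D, 5_B, 5_C, 5_A]
Final order: [2_D, 5_B, 5_C, 5_A]
Equal keys:
  value 5: originally 5_A, 5_B, 5_C; after sorting 5_B, 5_C, 5_A -> order changed
Equal keys were reordered, so Quick Sort is not stable: partition swaps elements across long distances and can reorder equal keys. (One such input is enough; an unstable sort may happen to preserve order on other inputs, but it gives no guarantee.)
Answer: Not stable


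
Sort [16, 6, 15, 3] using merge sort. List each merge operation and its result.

Divide and conquer:
  Merge [16] + [6] -> [6, 16]
  Merge [15] + [3] -> [3, 15]
  Merge [6, 16] + [3, 15] -> [3, 6, 15, 16]


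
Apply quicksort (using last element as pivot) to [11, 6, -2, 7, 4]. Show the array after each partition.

Partition 1: pivot=4 at index 1 -> [-2, 4, 11, 7, 6]
Partition 2: pivot=6 at index 2 -> [-2, 4, 6, 7, 11]
Partition 3: pivot=11 at index 4 -> [-2, 4, 6, 7, 11]


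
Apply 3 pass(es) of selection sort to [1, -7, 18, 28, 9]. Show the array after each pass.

Pass 1: Select minimum -7 at index 1, swap -> [-7, 1, 18, 28, 9]
Pass 2: Select minimum 1 at index 1, swap -> [-7, 1, 18, 28, 9]
Pass 3: Select minimum 9 at index 4, swap -> [-7, 1, 9, 28, 18]


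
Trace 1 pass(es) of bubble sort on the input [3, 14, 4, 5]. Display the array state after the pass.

After pass 1: [3, 4, 5, 14] (2 swaps)
Total swaps: 2


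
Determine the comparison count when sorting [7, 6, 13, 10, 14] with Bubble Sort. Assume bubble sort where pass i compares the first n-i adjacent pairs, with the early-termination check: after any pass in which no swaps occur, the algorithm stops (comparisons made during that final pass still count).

Pass 1: compare adjacent pairs (0,1)..(3,4) = 4 comparison(s), 2 swap(s) -> [6, 7, 10, 13, 14]
Pass 2: compare adjacent pairs (0,1)..(2,3) = 3 comparison(s), 0 swap(s) -> [6, 7, 10, 13, 14]
No swaps in this pass, so bubble sort stops here.
Total comparisons: 4 + 3 = 7


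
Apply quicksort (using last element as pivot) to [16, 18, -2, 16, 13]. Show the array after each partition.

Partition 1: pivot=13 at index 1 -> [-2, 13, 16, 16, 18]
Partition 2: pivot=18 at index 4 -> [-2, 13, 16, 16, 18]
Partition 3: pivot=16 at index 3 -> [-2, 13, 16, 16, 18]


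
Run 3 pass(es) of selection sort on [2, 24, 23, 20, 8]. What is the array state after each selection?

Pass 1: Select minimum 2 at index 0, swap -> [2, 24, 23, 20, 8]
Pass 2: Select minimum 8 at index 4, swap -> [2, 8, 23, 20, 24]
Pass 3: Select minimum 20 at index 3, swap -> [2, 8, 20, 23, 24]


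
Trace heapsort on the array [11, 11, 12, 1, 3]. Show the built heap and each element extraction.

Build heap: [12, 11, 11, 1, 3]
Extract 12: [11, 3, 11, 1, 12]
Extract 11: [11, 3, 1, 11, 12]
Extract 11: [3, 1, 11, 11, 12]
Extract 3: [1, 3, 11, 11, 12]


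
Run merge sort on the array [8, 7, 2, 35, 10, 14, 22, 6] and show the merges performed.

Divide and conquer:
  Merge [8] + [7] -> [7, 8]
  Merge [2] + [35] -> [2, 35]
  Merge [7, 8] + [2, 35] -> [2, 7, 8, 35]
  Merge [10] + [14] -> [10, 14]
  Merge [22] + [6] -> [6, 22]
  Merge [10, 14] + [6, 22] -> [6, 10, 14, 22]
  Merge [2, 7, 8, 35] + [6, 10, 14, 22] -> [2, 6, 7, 8, 10, 14, 22, 35]


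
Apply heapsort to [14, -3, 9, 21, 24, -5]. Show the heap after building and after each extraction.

Build heap: [24, 21, 9, 14, -3, -5]
Extract 24: [21, 14, 9, -5, -3, 24]
Extract 21: [14, -3, 9, -5, 21, 24]
Extract 14: [9, -3, -5, 14, 21, 24]
Extract 9: [-3, -5, 9, 14, 21, 24]
Extract -3: [-5, -3, 9, 14, 21, 24]


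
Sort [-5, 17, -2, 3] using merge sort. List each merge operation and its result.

Divide and conquer:
  Merge [-5] + [17] -> [-5, 17]
  Merge [-2] + [3] -> [-2, 3]
  Merge [-5, 17] + [-2, 3] -> [-5, -2, 3, 17]


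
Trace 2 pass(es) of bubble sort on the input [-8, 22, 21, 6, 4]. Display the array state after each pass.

After pass 1: [-8, 21, 6, 4, 22] (3 swaps)
After pass 2: [-8, 6, 4, 21, 22] (2 swaps)
Total swaps: 5


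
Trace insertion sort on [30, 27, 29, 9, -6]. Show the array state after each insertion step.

First element 30 is already 'sorted'
Insert 27: shifted 1 elements -> [27, 30, 29, 9, -6]
Insert 29: shifted 1 elements -> [27, 29, 30, 9, -6]
Insert 9: shifted 3 elements -> [9, 27, 29, 30, -6]
Insert -6: shifted 4 elements -> [-6, 9, 27, 29, 30]


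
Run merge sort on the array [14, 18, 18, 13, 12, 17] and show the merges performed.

Divide and conquer:
  Merge [18] + [18] -> [18, 18]
  Merge [14] + [18, 18] -> [14, 18, 18]
  Merge [12] + [17] -> [12, 17]
  Merge [13] + [12, 17] -> [12, 13, 17]
  Merge [14, 18, 18] + [12, 13, 17] -> [12, 13, 14, 17, 18, 18]


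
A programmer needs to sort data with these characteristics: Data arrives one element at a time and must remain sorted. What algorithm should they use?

Best choice: Insertion sort
Reason: Insertion sort naturally handles online/streaming input by inserting each new element into sorted position


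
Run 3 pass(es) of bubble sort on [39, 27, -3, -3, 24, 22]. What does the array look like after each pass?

After pass 1: [27, -3, -3, 24, 22, 39] (5 swaps)
After pass 2: [-3, -3, 24, 22, 27, 39] (4 swaps)
After pass 3: [-3, -3, 22, 24, 27, 39] (1 swaps)
Total swaps: 10


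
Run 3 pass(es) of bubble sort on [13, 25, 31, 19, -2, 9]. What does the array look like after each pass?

After pass 1: [13, 25, 19, -2, 9, 31] (3 swaps)
After pass 2: [13, 19, -2, 9, 25, 31] (3 swaps)
After pass 3: [13, -2, 9, 19, 25, 31] (2 swaps)
Total swaps: 8


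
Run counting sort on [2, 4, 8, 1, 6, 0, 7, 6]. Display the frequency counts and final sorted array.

Count array: [1, 1, 1, 0, 1, 0, 2, 1, 1]
(count[i] = number of elements equal to i)
Cumulative count: [1, 2, 3, 3, 4, 4, 6, 7, 8]
Sorted: [0, 1, 2, 4, 6, 6, 7, 8]


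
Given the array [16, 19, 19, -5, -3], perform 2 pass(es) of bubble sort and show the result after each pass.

After pass 1: [16, 19, -5, -3, 19] (2 swaps)
After pass 2: [16, -5, -3, 19, 19] (2 swaps)
Total swaps: 4


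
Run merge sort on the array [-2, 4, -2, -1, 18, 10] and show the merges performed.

Divide and conquer:
  Merge [4] + [-2] -> [-2, 4]
  Merge [-2] + [-2, 4] -> [-2, -2, 4]
  Merge [18] + [10] -> [10, 18]
  Merge [-1] + [10, 18] -> [-1, 10, 18]
  Merge [-2, -2, 4] + [-1, 10, 18] -> [-2, -2, -1, 4, 10, 18]


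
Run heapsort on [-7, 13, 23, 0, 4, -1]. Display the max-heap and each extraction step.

Build heap: [23, 13, -1, 0, 4, -7]
Extract 23: [13, 4, -1, 0, -7, 23]
Extract 13: [4, 0, -1, -7, 13, 23]
Extract 4: [0, -7, -1, 4, 13, 23]
Extract 0: [-1, -7, 0, 4, 13, 23]
Extract -1: [-7, -1, 0, 4, 13, 23]


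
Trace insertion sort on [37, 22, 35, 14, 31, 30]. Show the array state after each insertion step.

First element 37 is already 'sorted'
Insert 22: shifted 1 elements -> [22, 37, 35, 14, 31, 30]
Insert 35: shifted 1 elements -> [22, 35, 37, 14, 31, 30]
Insert 14: shifted 3 elements -> [14, 22, 35, 37, 31, 30]
Insert 31: shifted 2 elements -> [14, 22, 31, 35, 37, 30]
Insert 30: shifted 3 elements -> [14, 22, 30, 31, 35, 37]


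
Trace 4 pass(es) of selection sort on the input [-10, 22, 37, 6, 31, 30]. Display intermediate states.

Pass 1: Select minimum -10 at index 0, swap -> [-10, 22, 37, 6, 31, 30]
Pass 2: Select minimum 6 at index 3, swap -> [-10, 6, 37, 22, 31, 30]
Pass 3: Select minimum 22 at index 3, swap -> [-10, 6, 22, 37, 31, 30]
Pass 4: Select minimum 30 at index 5, swap -> [-10, 6, 22, 30, 31, 37]


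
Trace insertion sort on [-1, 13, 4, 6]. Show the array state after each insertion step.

First element -1 is already 'sorted'
Insert 13: shifted 0 elements -> [-1, 13, 4, 6]
Insert 4: shifted 1 elements -> [-1, 4, 13, 6]
Insert 6: shifted 1 elements -> [-1, 4, 6, 13]


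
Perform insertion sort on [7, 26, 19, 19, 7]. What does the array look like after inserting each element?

First element 7 is already 'sorted'
Insert 26: shifted 0 elements -> [7, 26, 19, 19, 7]
Insert 19: shifted 1 elements -> [7, 19, 26, 19, 7]
Insert 19: shifted 1 elements -> [7, 19, 19, 26, 7]
Insert 7: shifted 3 elements -> [7, 7, 19, 19, 26]


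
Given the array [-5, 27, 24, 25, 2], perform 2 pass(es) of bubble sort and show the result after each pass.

After pass 1: [-5, 24, 25, 2, 27] (3 swaps)
After pass 2: [-5, 24, 2, 25, 27] (1 swaps)
Total swaps: 4


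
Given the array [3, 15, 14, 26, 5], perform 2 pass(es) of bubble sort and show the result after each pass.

After pass 1: [3, 14, 15, 5, 26] (2 swaps)
After pass 2: [3, 14, 5, 15, 26] (1 swaps)
Total swaps: 3


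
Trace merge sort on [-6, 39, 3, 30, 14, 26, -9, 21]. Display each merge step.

Divide and conquer:
  Merge [-6] + [39] -> [-6, 39]
  Merge [3] + [30] -> [3, 30]
  Merge [-6, 39] + [3, 30] -> [-6, 3, 30, 39]
  Merge [14] + [26] -> [14, 26]
  Merge [-9] + [21] -> [-9, 21]
  Merge [14, 26] + [-9, 21] -> [-9, 14, 21, 26]
  Merge [-6, 3, 30, 39] + [-9, 14, 21, 26] -> [-9, -6, 3, 14, 21, 26, 30, 39]


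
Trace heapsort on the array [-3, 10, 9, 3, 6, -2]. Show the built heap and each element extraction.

Build heap: [10, 6, 9, 3, -3, -2]
Extract 10: [9, 6, -2, 3, -3, 10]
Extract 9: [6, 3, -2, -3, 9, 10]
Extract 6: [3, -3, -2, 6, 9, 10]
Extract 3: [-2, -3, 3, 6, 9, 10]
Extract -2: [-3, -2, 3, 6, 9, 10]


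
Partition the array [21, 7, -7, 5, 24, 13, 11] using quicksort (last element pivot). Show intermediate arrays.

Partition 1: pivot=11 at index 3 -> [7, -7, 5, 11, 24, 13, 21]
Partition 2: pivot=5 at index 1 -> [-7, 5, 7, 11, 24, 13, 21]
Partition 3: pivot=21 at index 5 -> [-7, 5, 7, 11, 13, 21, 24]


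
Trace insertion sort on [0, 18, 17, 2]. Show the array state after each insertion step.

First element 0 is already 'sorted'
Insert 18: shifted 0 elements -> [0, 18, 17, 2]
Insert 17: shifted 1 elements -> [0, 17, 18, 2]
Insert 2: shifted 2 elements -> [0, 2, 17, 18]


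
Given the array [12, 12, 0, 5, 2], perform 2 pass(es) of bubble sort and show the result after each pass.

After pass 1: [12, 0, 5, 2, 12] (3 swaps)
After pass 2: [0, 5, 2, 12, 12] (3 swaps)
Total swaps: 6


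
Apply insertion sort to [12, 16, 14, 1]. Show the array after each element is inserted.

First element 12 is already 'sorted'
Insert 16: shifted 0 elements -> [12, 16, 14, 1]
Insert 14: shifted 1 elements -> [12, 14, 16, 1]
Insert 1: shifted 3 elements -> [1, 12, 14, 16]


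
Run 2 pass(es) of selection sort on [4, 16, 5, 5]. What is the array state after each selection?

Pass 1: Select minimum 4 at index 0, swap -> [4, 16, 5, 5]
Pass 2: Select minimum 5 at index 2, swap -> [4, 5, 16, 5]


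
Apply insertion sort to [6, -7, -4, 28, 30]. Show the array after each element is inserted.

First element 6 is already 'sorted'
Insert -7: shifted 1 elements -> [-7, 6, -4, 28, 30]
Insert -4: shifted 1 elements -> [-7, -4, 6, 28, 30]
Insert 28: shifted 0 elements -> [-7, -4, 6, 28, 30]
Insert 30: shifted 0 elements -> [-7, -4, 6, 28, 30]


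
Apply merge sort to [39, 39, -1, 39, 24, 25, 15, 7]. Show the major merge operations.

Divide and conquer:
  Merge [39] + [39] -> [39, 39]
  Merge [-1] + [39] -> [-1, 39]
  Merge [39, 39] + [-1, 39] -> [-1, 39, 39, 39]
  Merge [24] + [25] -> [24, 25]
  Merge [15] + [7] -> [7, 15]
  Merge [24, 25] + [7, 15] -> [7, 15, 24, 25]
  Merge [-1, 39, 39, 39] + [7, 15, 24, 25] -> [-1, 7, 15, 24, 25, 39, 39, 39]


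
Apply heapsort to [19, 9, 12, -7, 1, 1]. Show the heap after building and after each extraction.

Build heap: [19, 9, 12, -7, 1, 1]
Extract 19: [12, 9, 1, -7, 1, 19]
Extract 12: [9, 1, 1, -7, 12, 19]
Extract 9: [1, -7, 1, 9, 12, 19]
Extract 1: [1, -7, 1, 9, 12, 19]
Extract 1: [-7, 1, 1, 9, 12, 19]


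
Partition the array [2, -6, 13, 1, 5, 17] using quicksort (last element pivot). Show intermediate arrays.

Partition 1: pivot=17 at index 5 -> [2, -6, 13, 1, 5, 17]
Partition 2: pivot=5 at index 3 -> [2, -6, 1, 5, 13, 17]
Partition 3: pivot=1 at index 1 -> [-6, 1, 2, 5, 13, 17]


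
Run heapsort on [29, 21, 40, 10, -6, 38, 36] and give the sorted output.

Build heap: [40, 21, 38, 10, -6, 29, 36]
Extract 40: [38, 21, 36, 10, -6, 29, 40]
Extract 38: [36, 21, 29, 10, -6, 38, 40]
Extract 36: [29, 21, -6, 10, 36, 38, 40]
Extract 29: [21, 10, -6, 29, 36, 38, 40]
Extract 21: [10, -6, 21, 29, 36, 38, 40]
Extract 10: [-6, 10, 21, 29, 36, 38, 40]


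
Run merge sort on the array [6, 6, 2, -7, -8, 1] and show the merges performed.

Divide and conquer:
  Merge [6] + [2] -> [2, 6]
  Merge [6] + [2, 6] -> [2, 6, 6]
  Merge [-8] + [1] -> [-8, 1]
  Merge [-7] + [-8, 1] -> [-8, -7, 1]
  Merge [2, 6, 6] + [-8, -7, 1] -> [-8, -7, 1, 2, 6, 6]


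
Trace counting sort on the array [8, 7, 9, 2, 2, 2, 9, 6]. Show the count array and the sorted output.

Count array: [0, 0, 3, 0, 0, 0, 1, 1, 1, 2]
(count[i] = number of elements equal to i)
Cumulative count: [0, 0, 3, 3, 3, 3, 4, 5, 6, 8]
Sorted: [2, 2, 2, 6, 7, 8, 9, 9]


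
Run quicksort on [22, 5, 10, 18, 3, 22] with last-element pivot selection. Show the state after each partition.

Partition 1: pivot=22 at index 5 -> [22, 5, 10, 18, 3, 22]
Partition 2: pivot=3 at index 0 -> [3, 5, 10, 18, 22, 22]
Partition 3: pivot=22 at index 4 -> [3, 5, 10, 18, 22, 22]
Partition 4: pivot=18 at index 3 -> [3, 5, 10, 18, 22, 22]
Partition 5: pivot=10 at index 2 -> [3, 5, 10, 18, 22, 22]


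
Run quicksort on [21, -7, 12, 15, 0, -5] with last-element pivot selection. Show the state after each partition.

Partition 1: pivot=-5 at index 1 -> [-7, -5, 12, 15, 0, 21]
Partition 2: pivot=21 at index 5 -> [-7, -5, 12, 15, 0, 21]
Partition 3: pivot=0 at index 2 -> [-7, -5, 0, 15, 12, 21]
Partition 4: pivot=12 at index 3 -> [-7, -5, 0, 12, 15, 21]


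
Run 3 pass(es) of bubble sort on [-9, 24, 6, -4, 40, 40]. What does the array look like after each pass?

After pass 1: [-9, 6, -4, 24, 40, 40] (2 swaps)
After pass 2: [-9, -4, 6, 24, 40, 40] (1 swaps)
After pass 3: [-9, -4, 6, 24, 40, 40] (0 swaps)
Total swaps: 3


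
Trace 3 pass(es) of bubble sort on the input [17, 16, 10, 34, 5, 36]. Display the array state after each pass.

After pass 1: [16, 10, 17, 5, 34, 36] (3 swaps)
After pass 2: [10, 16, 5, 17, 34, 36] (2 swaps)
After pass 3: [10, 5, 16, 17, 34, 36] (1 swaps)
Total swaps: 6


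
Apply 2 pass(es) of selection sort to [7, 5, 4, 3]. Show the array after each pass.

Pass 1: Select minimum 3 at index 3, swap -> [3, 5, 4, 7]
Pass 2: Select minimum 4 at index 2, swap -> [3, 4, 5, 7]


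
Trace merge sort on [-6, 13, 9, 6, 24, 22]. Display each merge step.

Divide and conquer:
  Merge [13] + [9] -> [9, 13]
  Merge [-6] + [9, 13] -> [-6, 9, 13]
  Merge [24] + [22] -> [22, 24]
  Merge [6] + [22, 24] -> [6, 22, 24]
  Merge [-6, 9, 13] + [6, 22, 24] -> [-6, 6, 9, 13, 22, 24]


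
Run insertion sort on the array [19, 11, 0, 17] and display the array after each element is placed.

First element 19 is already 'sorted'
Insert 11: shifted 1 elements -> [11, 19, 0, 17]
Insert 0: shifted 2 elements -> [0, 11, 19, 17]
Insert 17: shifted 1 elements -> [0, 11, 17, 19]


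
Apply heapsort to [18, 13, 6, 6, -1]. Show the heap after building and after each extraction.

Build heap: [18, 13, 6, 6, -1]
Extract 18: [13, 6, 6, -1, 18]
Extract 13: [6, -1, 6, 13, 18]
Extract 6: [6, -1, 6, 13, 18]
Extract 6: [-1, 6, 6, 13, 18]


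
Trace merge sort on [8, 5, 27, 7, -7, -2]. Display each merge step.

Divide and conquer:
  Merge [5] + [27] -> [5, 27]
  Merge [8] + [5, 27] -> [5, 8, 27]
  Merge [-7] + [-2] -> [-7, -2]
  Merge [7] + [-7, -2] -> [-7, -2, 7]
  Merge [5, 8, 27] + [-7, -2, 7] -> [-7, -2, 5, 7, 8, 27]


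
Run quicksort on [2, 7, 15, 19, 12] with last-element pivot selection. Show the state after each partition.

Partition 1: pivot=12 at index 2 -> [2, 7, 12, 19, 15]
Partition 2: pivot=7 at index 1 -> [2, 7, 12, 19, 15]
Partition 3: pivot=15 at index 3 -> [2, 7, 12, 15, 19]


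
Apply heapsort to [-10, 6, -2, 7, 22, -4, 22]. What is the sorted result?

Build heap: [22, 7, 22, -10, 6, -4, -2]
Extract 22: [22, 7, -2, -10, 6, -4, 22]
Extract 22: [7, 6, -2, -10, -4, 22, 22]
Extract 7: [6, -4, -2, -10, 7, 22, 22]
Extract 6: [-2, -4, -10, 6, 7, 22, 22]
Extract -2: [-4, -10, -2, 6, 7, 22, 22]
Extract -4: [-10, -4, -2, 6, 7, 22, 22]


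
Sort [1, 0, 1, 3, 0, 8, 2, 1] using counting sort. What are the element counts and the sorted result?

Count array: [2, 3, 1, 1, 0, 0, 0, 0, 1]
(count[i] = number of elements equal to i)
Cumulative count: [2, 5, 6, 7, 7, 7, 7, 7, 8]
Sorted: [0, 0, 1, 1, 1, 2, 3, 8]


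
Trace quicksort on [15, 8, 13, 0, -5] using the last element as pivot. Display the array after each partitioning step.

Partition 1: pivot=-5 at index 0 -> [-5, 8, 13, 0, 15]
Partition 2: pivot=15 at index 4 -> [-5, 8, 13, 0, 15]
Partition 3: pivot=0 at index 1 -> [-5, 0, 13, 8, 15]
Partition 4: pivot=8 at index 2 -> [-5, 0, 8, 13, 15]


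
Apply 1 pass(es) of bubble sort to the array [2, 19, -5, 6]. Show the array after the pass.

After pass 1: [2, -5, 6, 19] (2 swaps)
Total swaps: 2


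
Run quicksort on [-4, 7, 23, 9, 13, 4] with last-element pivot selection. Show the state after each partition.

Partition 1: pivot=4 at index 1 -> [-4, 4, 23, 9, 13, 7]
Partition 2: pivot=7 at index 2 -> [-4, 4, 7, 9, 13, 23]
Partition 3: pivot=23 at index 5 -> [-4, 4, 7, 9, 13, 23]
Partition 4: pivot=13 at index 4 -> [-4, 4, 7, 9, 13, 23]


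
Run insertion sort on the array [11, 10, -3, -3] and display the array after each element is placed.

First element 11 is already 'sorted'
Insert 10: shifted 1 elements -> [10, 11, -3, -3]
Insert -3: shifted 2 elements -> [-3, 10, 11, -3]
Insert -3: shifted 2 elements -> [-3, -3, 10, 11]


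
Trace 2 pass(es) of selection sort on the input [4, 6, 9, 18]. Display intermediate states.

Pass 1: Select minimum 4 at index 0, swap -> [4, 6, 9, 18]
Pass 2: Select minimum 6 at index 1, swap -> [4, 6, 9, 18]


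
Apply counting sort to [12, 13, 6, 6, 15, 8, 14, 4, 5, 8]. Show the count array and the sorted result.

Count array: [0, 0, 0, 0, 1, 1, 2, 0, 2, 0, 0, 0, 1, 1, 1, 1]
(count[i] = number of elements equal to i)
Cumulative count: [0, 0, 0, 0, 1, 2, 4, 4, 6, 6, 6, 6, 7, 8, 9, 10]
Sorted: [4, 5, 6, 6, 8, 8, 12, 13, 14, 15]


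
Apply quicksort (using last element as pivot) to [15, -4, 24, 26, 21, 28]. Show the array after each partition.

Partition 1: pivot=28 at index 5 -> [15, -4, 24, 26, 21, 28]
Partition 2: pivot=21 at index 2 -> [15, -4, 21, 26, 24, 28]
Partition 3: pivot=-4 at index 0 -> [-4, 15, 21, 26, 24, 28]
Partition 4: pivot=24 at index 3 -> [-4, 15, 21, 24, 26, 28]


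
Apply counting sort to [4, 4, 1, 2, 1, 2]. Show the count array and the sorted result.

Count array: [0, 2, 2, 0, 2]
(count[i] = number of elements equal to i)
Cumulative count: [0, 2, 4, 4, 6]
Sorted: [1, 1, 2, 2, 4, 4]


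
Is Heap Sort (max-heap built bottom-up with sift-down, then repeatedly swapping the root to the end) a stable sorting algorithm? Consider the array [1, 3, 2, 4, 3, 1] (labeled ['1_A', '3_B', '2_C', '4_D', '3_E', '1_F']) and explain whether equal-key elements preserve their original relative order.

Trace Heap Sort on the labeled array (the key is the number; the letter only tracks identity):
  Build max-heap: [4_D, 3_B, 2_C, 1_A, 3_E, 1_F]
  Swap root 4_D to index 5, re-heapify first 5 -> [3_B, 3_E, 2_C, 1_A, 1_F, 4_D]
  Swap root 3_B to index 4, re-heapify first 4 -> [3_E, 1_F, 2_C, 1_A, 3_B, 4_D]
  Swap root 3_E to index 3, re-heapify first 3 -> [2_C, 1_F, 1_A, 3_E, 3_B, 4_D]
  Swap root 2_C to index 2, re-heapify first 2 -> [1_A, 1_F, 2_C, 3_E, 3_B, 4_D]
  Swap root 1_A to index 1, re-heapify first 1 -> [1_F, 1_A, 2_C, 3_E, 3_B, 4_D]
Final order: [1_F, 1_A, 2_C, 3_E, 3_B, 4_D]
Equal keys:
  value 1: originally 1_A, 1_F; after sorting 1_F, 1_A -> order changed
  value 3: originally 3_B, 3_E; after sorting 3_E, 3_B -> order changed
Equal keys were reordered, so Heap Sort is not stable: heap construction and root-to-end swaps move elements without regard to the original order of equal keys. (One such input is enough; an unstable sort may happen to preserve order on other inputs, but it gives no guarantee.)
Answer: Not stable


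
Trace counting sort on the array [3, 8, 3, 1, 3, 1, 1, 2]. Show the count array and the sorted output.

Count array: [0, 3, 1, 3, 0, 0, 0, 0, 1]
(count[i] = number of elements equal to i)
Cumulative count: [0, 3, 4, 7, 7, 7, 7, 7, 8]
Sorted: [1, 1, 1, 2, 3, 3, 3, 8]


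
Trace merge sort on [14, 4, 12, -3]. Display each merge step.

Divide and conquer:
  Merge [14] + [4] -> [4, 14]
  Merge [12] + [-3] -> [-3, 12]
  Merge [4, 14] + [-3, 12] -> [-3, 4, 12, 14]


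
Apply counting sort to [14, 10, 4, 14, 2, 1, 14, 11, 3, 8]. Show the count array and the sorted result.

Count array: [0, 1, 1, 1, 1, 0, 0, 0, 1, 0, 1, 1, 0, 0, 3]
(count[i] = number of elements equal to i)
Cumulative count: [0, 1, 2, 3, 4, 4, 4, 4, 5, 5, 6, 7, 7, 7, 10]
Sorted: [1, 2, 3, 4, 8, 10, 11, 14, 14, 14]


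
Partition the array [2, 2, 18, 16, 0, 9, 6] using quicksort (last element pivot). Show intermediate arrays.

Partition 1: pivot=6 at index 3 -> [2, 2, 0, 6, 18, 9, 16]
Partition 2: pivot=0 at index 0 -> [0, 2, 2, 6, 18, 9, 16]
Partition 3: pivot=2 at index 2 -> [0, 2, 2, 6, 18, 9, 16]
Partition 4: pivot=16 at index 5 -> [0, 2, 2, 6, 9, 16, 18]


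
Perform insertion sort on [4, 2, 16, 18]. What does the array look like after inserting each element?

First element 4 is already 'sorted'
Insert 2: shifted 1 elements -> [2, 4, 16, 18]
Insert 16: shifted 0 elements -> [2, 4, 16, 18]
Insert 18: shifted 0 elements -> [2, 4, 16, 18]


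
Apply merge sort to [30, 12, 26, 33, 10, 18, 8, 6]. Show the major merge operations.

Divide and conquer:
  Merge [30] + [12] -> [12, 30]
  Merge [26] + [33] -> [26, 33]
  Merge [12, 30] + [26, 33] -> [12, 26, 30, 33]
  Merge [10] + [18] -> [10, 18]
  Merge [8] + [6] -> [6, 8]
  Merge [10, 18] + [6, 8] -> [6, 8, 10, 18]
  Merge [12, 26, 30, 33] + [6, 8, 10, 18] -> [6, 8, 10, 12, 18, 26, 30, 33]


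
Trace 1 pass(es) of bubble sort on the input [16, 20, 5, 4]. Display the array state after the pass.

After pass 1: [16, 5, 4, 20] (2 swaps)
Total swaps: 2


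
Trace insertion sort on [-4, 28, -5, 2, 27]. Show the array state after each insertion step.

First element -4 is already 'sorted'
Insert 28: shifted 0 elements -> [-4, 28, -5, 2, 27]
Insert -5: shifted 2 elements -> [-5, -4, 28, 2, 27]
Insert 2: shifted 1 elements -> [-5, -4, 2, 28, 27]
Insert 27: shifted 1 elements -> [-5, -4, 2, 27, 28]


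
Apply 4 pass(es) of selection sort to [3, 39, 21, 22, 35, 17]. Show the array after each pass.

Pass 1: Select minimum 3 at index 0, swap -> [3, 39, 21, 22, 35, 17]
Pass 2: Select minimum 17 at index 5, swap -> [3, 17, 21, 22, 35, 39]
Pass 3: Select minimum 21 at index 2, swap -> [3, 17, 21, 22, 35, 39]
Pass 4: Select minimum 22 at index 3, swap -> [3, 17, 21, 22, 35, 39]


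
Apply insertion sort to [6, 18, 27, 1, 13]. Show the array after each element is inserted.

First element 6 is already 'sorted'
Insert 18: shifted 0 elements -> [6, 18, 27, 1, 13]
Insert 27: shifted 0 elements -> [6, 18, 27, 1, 13]
Insert 1: shifted 3 elements -> [1, 6, 18, 27, 13]
Insert 13: shifted 2 elements -> [1, 6, 13, 18, 27]


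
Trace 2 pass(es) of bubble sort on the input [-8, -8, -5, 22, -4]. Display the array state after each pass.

After pass 1: [-8, -8, -5, -4, 22] (1 swaps)
After pass 2: [-8, -8, -5, -4, 22] (0 swaps)
Total swaps: 1


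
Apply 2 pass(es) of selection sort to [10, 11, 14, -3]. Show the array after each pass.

Pass 1: Select minimum -3 at index 3, swap -> [-3, 11, 14, 10]
Pass 2: Select minimum 10 at index 3, swap -> [-3, 10, 14, 11]


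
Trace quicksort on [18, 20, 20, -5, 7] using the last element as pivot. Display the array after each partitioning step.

Partition 1: pivot=7 at index 1 -> [-5, 7, 20, 18, 20]
Partition 2: pivot=20 at index 4 -> [-5, 7, 20, 18, 20]
Partition 3: pivot=18 at index 2 -> [-5, 7, 18, 20, 20]


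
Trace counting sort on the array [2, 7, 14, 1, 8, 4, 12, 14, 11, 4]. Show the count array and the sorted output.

Count array: [0, 1, 1, 0, 2, 0, 0, 1, 1, 0, 0, 1, 1, 0, 2]
(count[i] = number of elements equal to i)
Cumulative count: [0, 1, 2, 2, 4, 4, 4, 5, 6, 6, 6, 7, 8, 8, 10]
Sorted: [1, 2, 4, 4, 7, 8, 11, 12, 14, 14]


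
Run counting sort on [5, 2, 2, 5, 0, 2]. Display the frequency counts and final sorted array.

Count array: [1, 0, 3, 0, 0, 2]
(count[i] = number of elements equal to i)
Cumulative count: [1, 1, 4, 4, 4, 6]
Sorted: [0, 2, 2, 2, 5, 5]


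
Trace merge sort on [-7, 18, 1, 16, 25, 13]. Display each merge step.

Divide and conquer:
  Merge [18] + [1] -> [1, 18]
  Merge [-7] + [1, 18] -> [-7, 1, 18]
  Merge [25] + [13] -> [13, 25]
  Merge [16] + [13, 25] -> [13, 16, 25]
  Merge [-7, 1, 18] + [13, 16, 25] -> [-7, 1, 13, 16, 18, 25]


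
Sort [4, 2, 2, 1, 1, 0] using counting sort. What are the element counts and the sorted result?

Count array: [1, 2, 2, 0, 1]
(count[i] = number of elements equal to i)
Cumulative count: [1, 3, 5, 5, 6]
Sorted: [0, 1, 1, 2, 2, 4]


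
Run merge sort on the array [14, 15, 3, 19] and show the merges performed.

Divide and conquer:
  Merge [14] + [15] -> [14, 15]
  Merge [3] + [19] -> [3, 19]
  Merge [14, 15] + [3, 19] -> [3, 14, 15, 19]


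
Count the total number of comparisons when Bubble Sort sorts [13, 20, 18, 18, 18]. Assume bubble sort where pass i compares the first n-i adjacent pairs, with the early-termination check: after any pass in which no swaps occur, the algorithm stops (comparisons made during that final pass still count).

Pass 1: compare adjacent pairs (0,1)..(3,4) = 4 comparison(s), 3 swap(s) -> [13, 18, 18, 18, 20]
Pass 2: compare adjacent pairs (0,1)..(2,3) = 3 comparison(s), 0 swap(s) -> [13, 18, 18, 18, 20]
No swaps in this pass, so bubble sort stops here.
Total comparisons: 4 + 3 = 7


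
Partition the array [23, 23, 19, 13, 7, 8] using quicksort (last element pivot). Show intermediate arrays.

Partition 1: pivot=8 at index 1 -> [7, 8, 19, 13, 23, 23]
Partition 2: pivot=23 at index 5 -> [7, 8, 19, 13, 23, 23]
Partition 3: pivot=23 at index 4 -> [7, 8, 19, 13, 23, 23]
Partition 4: pivot=13 at index 2 -> [7, 8, 13, 19, 23, 23]
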